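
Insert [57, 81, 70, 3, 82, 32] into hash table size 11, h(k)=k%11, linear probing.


Insert 57: h=2 -> slot 2
Insert 81: h=4 -> slot 4
Insert 70: h=4, 1 probes -> slot 5
Insert 3: h=3 -> slot 3
Insert 82: h=5, 1 probes -> slot 6
Insert 32: h=10 -> slot 10

Table: [None, None, 57, 3, 81, 70, 82, None, None, None, 32]


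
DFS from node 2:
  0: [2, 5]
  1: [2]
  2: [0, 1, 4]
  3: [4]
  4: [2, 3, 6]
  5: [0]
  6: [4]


Visit 2, push [4, 1, 0]
Visit 0, push [5]
Visit 5, push []
Visit 1, push []
Visit 4, push [6, 3]
Visit 3, push []
Visit 6, push []

DFS order: [2, 0, 5, 1, 4, 3, 6]


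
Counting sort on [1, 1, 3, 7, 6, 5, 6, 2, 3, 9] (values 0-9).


Input: [1, 1, 3, 7, 6, 5, 6, 2, 3, 9]
Counts: [0, 2, 1, 2, 0, 1, 2, 1, 0, 1]

Sorted: [1, 1, 2, 3, 3, 5, 6, 6, 7, 9]


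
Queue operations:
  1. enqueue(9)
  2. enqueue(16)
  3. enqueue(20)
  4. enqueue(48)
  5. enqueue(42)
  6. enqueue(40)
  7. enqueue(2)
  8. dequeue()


enqueue(9) -> [9]
enqueue(16) -> [9, 16]
enqueue(20) -> [9, 16, 20]
enqueue(48) -> [9, 16, 20, 48]
enqueue(42) -> [9, 16, 20, 48, 42]
enqueue(40) -> [9, 16, 20, 48, 42, 40]
enqueue(2) -> [9, 16, 20, 48, 42, 40, 2]
dequeue()->9, [16, 20, 48, 42, 40, 2]

Final queue: [16, 20, 48, 42, 40, 2]


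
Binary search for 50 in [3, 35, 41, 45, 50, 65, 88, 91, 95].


Step 1: lo=0, hi=8, mid=4, val=50

Found at index 4


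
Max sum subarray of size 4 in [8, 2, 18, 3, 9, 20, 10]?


[0:4]: 31
[1:5]: 32
[2:6]: 50
[3:7]: 42

Max: 50 at [2:6]


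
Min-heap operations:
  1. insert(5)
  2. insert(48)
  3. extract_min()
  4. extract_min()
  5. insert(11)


insert(5) -> [5]
insert(48) -> [5, 48]
extract_min()->5, [48]
extract_min()->48, []
insert(11) -> [11]

Final heap: [11]


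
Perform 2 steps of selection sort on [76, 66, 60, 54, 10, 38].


Initial: [76, 66, 60, 54, 10, 38]
Step 1: min=10 at 4
  Swap: [10, 66, 60, 54, 76, 38]
Step 2: min=38 at 5
  Swap: [10, 38, 60, 54, 76, 66]

After 2 steps: [10, 38, 60, 54, 76, 66]


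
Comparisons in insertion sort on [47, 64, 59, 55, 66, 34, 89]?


Algorithm: insertion sort
Input: [47, 64, 59, 55, 66, 34, 89]
Sorted: [34, 47, 55, 59, 64, 66, 89]

13


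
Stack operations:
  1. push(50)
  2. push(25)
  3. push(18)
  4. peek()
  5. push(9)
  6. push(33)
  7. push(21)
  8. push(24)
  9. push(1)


push(50) -> [50]
push(25) -> [50, 25]
push(18) -> [50, 25, 18]
peek()->18
push(9) -> [50, 25, 18, 9]
push(33) -> [50, 25, 18, 9, 33]
push(21) -> [50, 25, 18, 9, 33, 21]
push(24) -> [50, 25, 18, 9, 33, 21, 24]
push(1) -> [50, 25, 18, 9, 33, 21, 24, 1]

Final stack: [50, 25, 18, 9, 33, 21, 24, 1]


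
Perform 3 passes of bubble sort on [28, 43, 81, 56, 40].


Initial: [28, 43, 81, 56, 40]
Pass 1: [28, 43, 56, 40, 81] (2 swaps)
Pass 2: [28, 43, 40, 56, 81] (1 swaps)
Pass 3: [28, 40, 43, 56, 81] (1 swaps)

After 3 passes: [28, 40, 43, 56, 81]


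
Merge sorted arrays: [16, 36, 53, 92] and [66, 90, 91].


Take 16 from A
Take 36 from A
Take 53 from A
Take 66 from B
Take 90 from B
Take 91 from B

Merged: [16, 36, 53, 66, 90, 91, 92]


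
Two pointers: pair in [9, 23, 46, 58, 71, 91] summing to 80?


lo=0(9)+hi=5(91)=100
lo=0(9)+hi=4(71)=80

Yes: 9+71=80


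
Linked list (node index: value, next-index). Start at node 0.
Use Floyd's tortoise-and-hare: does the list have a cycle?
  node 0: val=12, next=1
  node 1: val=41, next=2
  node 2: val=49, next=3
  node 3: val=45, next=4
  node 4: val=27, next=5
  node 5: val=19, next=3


Floyd's tortoise (slow, +1) and hare (fast, +2):
  init: slow=0, fast=0
  step 1: slow=1, fast=2
  step 2: slow=2, fast=4
  step 3: slow=3, fast=3
  slow == fast at node 3: cycle detected

Cycle: yes


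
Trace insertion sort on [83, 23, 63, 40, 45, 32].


Initial: [83, 23, 63, 40, 45, 32]
Insert 23: [23, 83, 63, 40, 45, 32]
Insert 63: [23, 63, 83, 40, 45, 32]
Insert 40: [23, 40, 63, 83, 45, 32]
Insert 45: [23, 40, 45, 63, 83, 32]
Insert 32: [23, 32, 40, 45, 63, 83]

Sorted: [23, 32, 40, 45, 63, 83]


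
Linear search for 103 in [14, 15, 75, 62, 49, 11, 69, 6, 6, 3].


i=0: 14!=103
i=1: 15!=103
i=2: 75!=103
i=3: 62!=103
i=4: 49!=103
i=5: 11!=103
i=6: 69!=103
i=7: 6!=103
i=8: 6!=103
i=9: 3!=103

Not found, 10 comps


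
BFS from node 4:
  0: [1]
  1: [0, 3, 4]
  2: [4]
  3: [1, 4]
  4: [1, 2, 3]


Visit 4, enqueue [1, 2, 3]
Visit 1, enqueue [0]
Visit 2, enqueue []
Visit 3, enqueue []
Visit 0, enqueue []

BFS order: [4, 1, 2, 3, 0]


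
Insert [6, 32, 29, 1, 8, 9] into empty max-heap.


Insert 6: [6]
Insert 32: [32, 6]
Insert 29: [32, 6, 29]
Insert 1: [32, 6, 29, 1]
Insert 8: [32, 8, 29, 1, 6]
Insert 9: [32, 8, 29, 1, 6, 9]

Final heap: [32, 8, 29, 1, 6, 9]


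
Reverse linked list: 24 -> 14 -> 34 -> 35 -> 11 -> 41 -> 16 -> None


Step 1: curr=24, set curr.next=prev(None) | reversed so far: 24
Step 2: curr=14, set curr.next=prev(24) | reversed so far: 14 -> 24
Step 3: curr=34, set curr.next=prev(14) | reversed so far: 34 -> 14 -> 24
Step 4: curr=35, set curr.next=prev(34) | reversed so far: 35 -> 34 -> 14 -> 24
Step 5: curr=11, set curr.next=prev(35) | reversed so far: 11 -> 35 -> 34 -> 14 -> 24
Step 6: curr=41, set curr.next=prev(11) | reversed so far: 41 -> 11 -> 35 -> 34 -> 14 -> 24
Step 7: curr=16, set curr.next=prev(41) | reversed so far: 16 -> 41 -> 11 -> 35 -> 34 -> 14 -> 24

16 -> 41 -> 11 -> 35 -> 34 -> 14 -> 24 -> None


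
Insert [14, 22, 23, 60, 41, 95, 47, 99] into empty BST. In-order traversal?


Insert 14: root
Insert 22: R from 14
Insert 23: R from 14 -> R from 22
Insert 60: R from 14 -> R from 22 -> R from 23
Insert 41: R from 14 -> R from 22 -> R from 23 -> L from 60
Insert 95: R from 14 -> R from 22 -> R from 23 -> R from 60
Insert 47: R from 14 -> R from 22 -> R from 23 -> L from 60 -> R from 41
Insert 99: R from 14 -> R from 22 -> R from 23 -> R from 60 -> R from 95

In-order: [14, 22, 23, 41, 47, 60, 95, 99]


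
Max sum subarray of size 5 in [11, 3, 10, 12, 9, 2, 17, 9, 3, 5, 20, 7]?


[0:5]: 45
[1:6]: 36
[2:7]: 50
[3:8]: 49
[4:9]: 40
[5:10]: 36
[6:11]: 54
[7:12]: 44

Max: 54 at [6:11]


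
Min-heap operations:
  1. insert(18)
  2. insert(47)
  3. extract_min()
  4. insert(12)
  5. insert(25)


insert(18) -> [18]
insert(47) -> [18, 47]
extract_min()->18, [47]
insert(12) -> [12, 47]
insert(25) -> [12, 47, 25]

Final heap: [12, 47, 25]


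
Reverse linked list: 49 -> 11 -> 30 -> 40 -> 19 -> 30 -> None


Step 1: curr=49, set curr.next=prev(None) | reversed so far: 49
Step 2: curr=11, set curr.next=prev(49) | reversed so far: 11 -> 49
Step 3: curr=30, set curr.next=prev(11) | reversed so far: 30 -> 11 -> 49
Step 4: curr=40, set curr.next=prev(30) | reversed so far: 40 -> 30 -> 11 -> 49
Step 5: curr=19, set curr.next=prev(40) | reversed so far: 19 -> 40 -> 30 -> 11 -> 49
Step 6: curr=30, set curr.next=prev(19) | reversed so far: 30 -> 19 -> 40 -> 30 -> 11 -> 49

30 -> 19 -> 40 -> 30 -> 11 -> 49 -> None


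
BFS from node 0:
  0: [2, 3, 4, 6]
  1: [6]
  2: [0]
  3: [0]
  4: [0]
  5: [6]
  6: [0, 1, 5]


Visit 0, enqueue [2, 3, 4, 6]
Visit 2, enqueue []
Visit 3, enqueue []
Visit 4, enqueue []
Visit 6, enqueue [1, 5]
Visit 1, enqueue []
Visit 5, enqueue []

BFS order: [0, 2, 3, 4, 6, 1, 5]


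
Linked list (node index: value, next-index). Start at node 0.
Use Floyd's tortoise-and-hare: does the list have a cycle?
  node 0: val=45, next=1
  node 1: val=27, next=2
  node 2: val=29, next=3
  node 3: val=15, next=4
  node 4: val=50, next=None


Floyd's tortoise (slow, +1) and hare (fast, +2):
  init: slow=0, fast=0
  step 1: slow=1, fast=2
  step 2: slow=2, fast=4
  step 3: fast -> None, no cycle

Cycle: no


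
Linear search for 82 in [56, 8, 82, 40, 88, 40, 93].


i=0: 56!=82
i=1: 8!=82
i=2: 82==82 found!

Found at 2, 3 comps


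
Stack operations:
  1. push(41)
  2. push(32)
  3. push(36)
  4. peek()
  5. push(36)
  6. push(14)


push(41) -> [41]
push(32) -> [41, 32]
push(36) -> [41, 32, 36]
peek()->36
push(36) -> [41, 32, 36, 36]
push(14) -> [41, 32, 36, 36, 14]

Final stack: [41, 32, 36, 36, 14]


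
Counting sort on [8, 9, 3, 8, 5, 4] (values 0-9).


Input: [8, 9, 3, 8, 5, 4]
Counts: [0, 0, 0, 1, 1, 1, 0, 0, 2, 1]

Sorted: [3, 4, 5, 8, 8, 9]


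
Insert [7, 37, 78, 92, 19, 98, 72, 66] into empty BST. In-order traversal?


Insert 7: root
Insert 37: R from 7
Insert 78: R from 7 -> R from 37
Insert 92: R from 7 -> R from 37 -> R from 78
Insert 19: R from 7 -> L from 37
Insert 98: R from 7 -> R from 37 -> R from 78 -> R from 92
Insert 72: R from 7 -> R from 37 -> L from 78
Insert 66: R from 7 -> R from 37 -> L from 78 -> L from 72

In-order: [7, 19, 37, 66, 72, 78, 92, 98]


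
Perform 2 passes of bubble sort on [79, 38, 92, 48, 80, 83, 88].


Initial: [79, 38, 92, 48, 80, 83, 88]
Pass 1: [38, 79, 48, 80, 83, 88, 92] (5 swaps)
Pass 2: [38, 48, 79, 80, 83, 88, 92] (1 swaps)

After 2 passes: [38, 48, 79, 80, 83, 88, 92]


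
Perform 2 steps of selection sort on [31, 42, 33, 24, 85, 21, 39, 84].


Initial: [31, 42, 33, 24, 85, 21, 39, 84]
Step 1: min=21 at 5
  Swap: [21, 42, 33, 24, 85, 31, 39, 84]
Step 2: min=24 at 3
  Swap: [21, 24, 33, 42, 85, 31, 39, 84]

After 2 steps: [21, 24, 33, 42, 85, 31, 39, 84]


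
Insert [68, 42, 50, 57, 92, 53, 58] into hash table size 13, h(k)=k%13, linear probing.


Insert 68: h=3 -> slot 3
Insert 42: h=3, 1 probes -> slot 4
Insert 50: h=11 -> slot 11
Insert 57: h=5 -> slot 5
Insert 92: h=1 -> slot 1
Insert 53: h=1, 1 probes -> slot 2
Insert 58: h=6 -> slot 6

Table: [None, 92, 53, 68, 42, 57, 58, None, None, None, None, 50, None]


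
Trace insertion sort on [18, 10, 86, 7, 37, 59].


Initial: [18, 10, 86, 7, 37, 59]
Insert 10: [10, 18, 86, 7, 37, 59]
Insert 86: [10, 18, 86, 7, 37, 59]
Insert 7: [7, 10, 18, 86, 37, 59]
Insert 37: [7, 10, 18, 37, 86, 59]
Insert 59: [7, 10, 18, 37, 59, 86]

Sorted: [7, 10, 18, 37, 59, 86]


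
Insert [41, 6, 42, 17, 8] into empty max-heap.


Insert 41: [41]
Insert 6: [41, 6]
Insert 42: [42, 6, 41]
Insert 17: [42, 17, 41, 6]
Insert 8: [42, 17, 41, 6, 8]

Final heap: [42, 17, 41, 6, 8]


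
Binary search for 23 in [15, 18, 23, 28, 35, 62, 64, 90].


Step 1: lo=0, hi=7, mid=3, val=28
Step 2: lo=0, hi=2, mid=1, val=18
Step 3: lo=2, hi=2, mid=2, val=23

Found at index 2


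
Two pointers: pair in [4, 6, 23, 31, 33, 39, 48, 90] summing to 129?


lo=0(4)+hi=7(90)=94
lo=1(6)+hi=7(90)=96
lo=2(23)+hi=7(90)=113
lo=3(31)+hi=7(90)=121
lo=4(33)+hi=7(90)=123
lo=5(39)+hi=7(90)=129

Yes: 39+90=129


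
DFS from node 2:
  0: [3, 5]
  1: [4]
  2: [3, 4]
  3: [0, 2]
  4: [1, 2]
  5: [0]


Visit 2, push [4, 3]
Visit 3, push [0]
Visit 0, push [5]
Visit 5, push []
Visit 4, push [1]
Visit 1, push []

DFS order: [2, 3, 0, 5, 4, 1]


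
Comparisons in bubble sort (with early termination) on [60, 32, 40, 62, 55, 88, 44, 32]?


Algorithm: bubble sort (with early termination)
Input: [60, 32, 40, 62, 55, 88, 44, 32]
Sorted: [32, 32, 40, 44, 55, 60, 62, 88]

28


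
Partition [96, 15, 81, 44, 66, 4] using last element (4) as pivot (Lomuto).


Pivot: 4
Place pivot at 0: [4, 15, 81, 44, 66, 96]

Partitioned: [4, 15, 81, 44, 66, 96]


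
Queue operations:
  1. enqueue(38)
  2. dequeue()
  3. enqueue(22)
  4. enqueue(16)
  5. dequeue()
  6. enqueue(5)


enqueue(38) -> [38]
dequeue()->38, []
enqueue(22) -> [22]
enqueue(16) -> [22, 16]
dequeue()->22, [16]
enqueue(5) -> [16, 5]

Final queue: [16, 5]


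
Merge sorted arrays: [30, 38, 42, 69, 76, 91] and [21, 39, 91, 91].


Take 21 from B
Take 30 from A
Take 38 from A
Take 39 from B
Take 42 from A
Take 69 from A
Take 76 from A
Take 91 from A

Merged: [21, 30, 38, 39, 42, 69, 76, 91, 91, 91]


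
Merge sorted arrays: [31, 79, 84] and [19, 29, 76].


Take 19 from B
Take 29 from B
Take 31 from A
Take 76 from B

Merged: [19, 29, 31, 76, 79, 84]


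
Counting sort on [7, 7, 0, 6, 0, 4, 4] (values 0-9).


Input: [7, 7, 0, 6, 0, 4, 4]
Counts: [2, 0, 0, 0, 2, 0, 1, 2, 0, 0]

Sorted: [0, 0, 4, 4, 6, 7, 7]


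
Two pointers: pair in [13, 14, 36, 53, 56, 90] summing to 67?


lo=0(13)+hi=5(90)=103
lo=0(13)+hi=4(56)=69
lo=0(13)+hi=3(53)=66
lo=1(14)+hi=3(53)=67

Yes: 14+53=67


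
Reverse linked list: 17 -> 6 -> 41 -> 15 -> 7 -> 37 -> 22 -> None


Step 1: curr=17, set curr.next=prev(None) | reversed so far: 17
Step 2: curr=6, set curr.next=prev(17) | reversed so far: 6 -> 17
Step 3: curr=41, set curr.next=prev(6) | reversed so far: 41 -> 6 -> 17
Step 4: curr=15, set curr.next=prev(41) | reversed so far: 15 -> 41 -> 6 -> 17
Step 5: curr=7, set curr.next=prev(15) | reversed so far: 7 -> 15 -> 41 -> 6 -> 17
Step 6: curr=37, set curr.next=prev(7) | reversed so far: 37 -> 7 -> 15 -> 41 -> 6 -> 17
Step 7: curr=22, set curr.next=prev(37) | reversed so far: 22 -> 37 -> 7 -> 15 -> 41 -> 6 -> 17

22 -> 37 -> 7 -> 15 -> 41 -> 6 -> 17 -> None


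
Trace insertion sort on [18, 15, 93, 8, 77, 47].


Initial: [18, 15, 93, 8, 77, 47]
Insert 15: [15, 18, 93, 8, 77, 47]
Insert 93: [15, 18, 93, 8, 77, 47]
Insert 8: [8, 15, 18, 93, 77, 47]
Insert 77: [8, 15, 18, 77, 93, 47]
Insert 47: [8, 15, 18, 47, 77, 93]

Sorted: [8, 15, 18, 47, 77, 93]


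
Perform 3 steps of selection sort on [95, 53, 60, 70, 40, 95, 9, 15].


Initial: [95, 53, 60, 70, 40, 95, 9, 15]
Step 1: min=9 at 6
  Swap: [9, 53, 60, 70, 40, 95, 95, 15]
Step 2: min=15 at 7
  Swap: [9, 15, 60, 70, 40, 95, 95, 53]
Step 3: min=40 at 4
  Swap: [9, 15, 40, 70, 60, 95, 95, 53]

After 3 steps: [9, 15, 40, 70, 60, 95, 95, 53]


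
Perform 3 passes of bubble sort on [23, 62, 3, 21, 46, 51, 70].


Initial: [23, 62, 3, 21, 46, 51, 70]
Pass 1: [23, 3, 21, 46, 51, 62, 70] (4 swaps)
Pass 2: [3, 21, 23, 46, 51, 62, 70] (2 swaps)
Pass 3: [3, 21, 23, 46, 51, 62, 70] (0 swaps)

After 3 passes: [3, 21, 23, 46, 51, 62, 70]


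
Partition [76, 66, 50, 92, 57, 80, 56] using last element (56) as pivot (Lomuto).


Pivot: 56
  50 <= 56: swap -> [50, 66, 76, 92, 57, 80, 56]
Place pivot at 1: [50, 56, 76, 92, 57, 80, 66]

Partitioned: [50, 56, 76, 92, 57, 80, 66]


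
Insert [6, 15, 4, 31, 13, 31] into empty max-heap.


Insert 6: [6]
Insert 15: [15, 6]
Insert 4: [15, 6, 4]
Insert 31: [31, 15, 4, 6]
Insert 13: [31, 15, 4, 6, 13]
Insert 31: [31, 15, 31, 6, 13, 4]

Final heap: [31, 15, 31, 6, 13, 4]


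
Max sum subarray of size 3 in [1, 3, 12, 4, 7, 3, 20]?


[0:3]: 16
[1:4]: 19
[2:5]: 23
[3:6]: 14
[4:7]: 30

Max: 30 at [4:7]


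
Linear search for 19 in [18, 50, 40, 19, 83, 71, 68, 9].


i=0: 18!=19
i=1: 50!=19
i=2: 40!=19
i=3: 19==19 found!

Found at 3, 4 comps


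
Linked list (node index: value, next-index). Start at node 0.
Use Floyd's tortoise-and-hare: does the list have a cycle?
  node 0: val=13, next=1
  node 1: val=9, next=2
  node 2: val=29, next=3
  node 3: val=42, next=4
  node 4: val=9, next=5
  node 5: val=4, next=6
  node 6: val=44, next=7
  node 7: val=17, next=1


Floyd's tortoise (slow, +1) and hare (fast, +2):
  init: slow=0, fast=0
  step 1: slow=1, fast=2
  step 2: slow=2, fast=4
  step 3: slow=3, fast=6
  step 4: slow=4, fast=1
  step 5: slow=5, fast=3
  step 6: slow=6, fast=5
  step 7: slow=7, fast=7
  slow == fast at node 7: cycle detected

Cycle: yes


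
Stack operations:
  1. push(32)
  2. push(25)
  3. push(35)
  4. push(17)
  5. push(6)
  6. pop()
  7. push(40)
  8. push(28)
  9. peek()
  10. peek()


push(32) -> [32]
push(25) -> [32, 25]
push(35) -> [32, 25, 35]
push(17) -> [32, 25, 35, 17]
push(6) -> [32, 25, 35, 17, 6]
pop()->6, [32, 25, 35, 17]
push(40) -> [32, 25, 35, 17, 40]
push(28) -> [32, 25, 35, 17, 40, 28]
peek()->28
peek()->28

Final stack: [32, 25, 35, 17, 40, 28]


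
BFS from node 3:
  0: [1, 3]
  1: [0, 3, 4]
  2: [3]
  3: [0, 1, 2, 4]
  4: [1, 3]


Visit 3, enqueue [0, 1, 2, 4]
Visit 0, enqueue []
Visit 1, enqueue []
Visit 2, enqueue []
Visit 4, enqueue []

BFS order: [3, 0, 1, 2, 4]


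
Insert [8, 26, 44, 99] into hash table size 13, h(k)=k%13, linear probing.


Insert 8: h=8 -> slot 8
Insert 26: h=0 -> slot 0
Insert 44: h=5 -> slot 5
Insert 99: h=8, 1 probes -> slot 9

Table: [26, None, None, None, None, 44, None, None, 8, 99, None, None, None]


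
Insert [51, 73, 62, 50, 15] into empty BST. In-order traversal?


Insert 51: root
Insert 73: R from 51
Insert 62: R from 51 -> L from 73
Insert 50: L from 51
Insert 15: L from 51 -> L from 50

In-order: [15, 50, 51, 62, 73]


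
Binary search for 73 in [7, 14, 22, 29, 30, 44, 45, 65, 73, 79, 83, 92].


Step 1: lo=0, hi=11, mid=5, val=44
Step 2: lo=6, hi=11, mid=8, val=73

Found at index 8


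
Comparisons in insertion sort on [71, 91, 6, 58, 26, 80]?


Algorithm: insertion sort
Input: [71, 91, 6, 58, 26, 80]
Sorted: [6, 26, 58, 71, 80, 91]

12


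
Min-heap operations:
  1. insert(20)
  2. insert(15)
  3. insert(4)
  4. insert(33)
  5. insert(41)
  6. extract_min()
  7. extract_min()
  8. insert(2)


insert(20) -> [20]
insert(15) -> [15, 20]
insert(4) -> [4, 20, 15]
insert(33) -> [4, 20, 15, 33]
insert(41) -> [4, 20, 15, 33, 41]
extract_min()->4, [15, 20, 41, 33]
extract_min()->15, [20, 33, 41]
insert(2) -> [2, 20, 41, 33]

Final heap: [2, 20, 41, 33]


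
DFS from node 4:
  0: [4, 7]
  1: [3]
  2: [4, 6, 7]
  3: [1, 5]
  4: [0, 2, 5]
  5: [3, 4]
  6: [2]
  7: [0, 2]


Visit 4, push [5, 2, 0]
Visit 0, push [7]
Visit 7, push [2]
Visit 2, push [6]
Visit 6, push []
Visit 5, push [3]
Visit 3, push [1]
Visit 1, push []

DFS order: [4, 0, 7, 2, 6, 5, 3, 1]


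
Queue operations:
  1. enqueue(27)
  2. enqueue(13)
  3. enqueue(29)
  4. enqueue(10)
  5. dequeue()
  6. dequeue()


enqueue(27) -> [27]
enqueue(13) -> [27, 13]
enqueue(29) -> [27, 13, 29]
enqueue(10) -> [27, 13, 29, 10]
dequeue()->27, [13, 29, 10]
dequeue()->13, [29, 10]

Final queue: [29, 10]


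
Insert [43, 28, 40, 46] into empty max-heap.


Insert 43: [43]
Insert 28: [43, 28]
Insert 40: [43, 28, 40]
Insert 46: [46, 43, 40, 28]

Final heap: [46, 43, 40, 28]


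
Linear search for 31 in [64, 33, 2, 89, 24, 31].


i=0: 64!=31
i=1: 33!=31
i=2: 2!=31
i=3: 89!=31
i=4: 24!=31
i=5: 31==31 found!

Found at 5, 6 comps


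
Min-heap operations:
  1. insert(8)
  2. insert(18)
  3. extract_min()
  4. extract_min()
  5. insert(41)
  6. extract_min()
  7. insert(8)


insert(8) -> [8]
insert(18) -> [8, 18]
extract_min()->8, [18]
extract_min()->18, []
insert(41) -> [41]
extract_min()->41, []
insert(8) -> [8]

Final heap: [8]


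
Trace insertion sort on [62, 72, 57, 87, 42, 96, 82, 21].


Initial: [62, 72, 57, 87, 42, 96, 82, 21]
Insert 72: [62, 72, 57, 87, 42, 96, 82, 21]
Insert 57: [57, 62, 72, 87, 42, 96, 82, 21]
Insert 87: [57, 62, 72, 87, 42, 96, 82, 21]
Insert 42: [42, 57, 62, 72, 87, 96, 82, 21]
Insert 96: [42, 57, 62, 72, 87, 96, 82, 21]
Insert 82: [42, 57, 62, 72, 82, 87, 96, 21]
Insert 21: [21, 42, 57, 62, 72, 82, 87, 96]

Sorted: [21, 42, 57, 62, 72, 82, 87, 96]


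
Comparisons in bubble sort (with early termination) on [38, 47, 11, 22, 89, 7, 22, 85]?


Algorithm: bubble sort (with early termination)
Input: [38, 47, 11, 22, 89, 7, 22, 85]
Sorted: [7, 11, 22, 22, 38, 47, 85, 89]

27


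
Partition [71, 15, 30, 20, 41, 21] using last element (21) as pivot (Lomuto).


Pivot: 21
  15 <= 21: swap -> [15, 71, 30, 20, 41, 21]
  20 <= 21: swap -> [15, 20, 30, 71, 41, 21]
Place pivot at 2: [15, 20, 21, 71, 41, 30]

Partitioned: [15, 20, 21, 71, 41, 30]


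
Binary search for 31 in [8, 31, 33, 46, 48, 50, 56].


Step 1: lo=0, hi=6, mid=3, val=46
Step 2: lo=0, hi=2, mid=1, val=31

Found at index 1


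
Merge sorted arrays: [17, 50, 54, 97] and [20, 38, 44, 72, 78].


Take 17 from A
Take 20 from B
Take 38 from B
Take 44 from B
Take 50 from A
Take 54 from A
Take 72 from B
Take 78 from B

Merged: [17, 20, 38, 44, 50, 54, 72, 78, 97]


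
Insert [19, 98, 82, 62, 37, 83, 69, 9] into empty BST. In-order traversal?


Insert 19: root
Insert 98: R from 19
Insert 82: R from 19 -> L from 98
Insert 62: R from 19 -> L from 98 -> L from 82
Insert 37: R from 19 -> L from 98 -> L from 82 -> L from 62
Insert 83: R from 19 -> L from 98 -> R from 82
Insert 69: R from 19 -> L from 98 -> L from 82 -> R from 62
Insert 9: L from 19

In-order: [9, 19, 37, 62, 69, 82, 83, 98]


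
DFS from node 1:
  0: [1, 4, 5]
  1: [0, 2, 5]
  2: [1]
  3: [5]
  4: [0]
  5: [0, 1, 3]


Visit 1, push [5, 2, 0]
Visit 0, push [5, 4]
Visit 4, push []
Visit 5, push [3]
Visit 3, push []
Visit 2, push []

DFS order: [1, 0, 4, 5, 3, 2]


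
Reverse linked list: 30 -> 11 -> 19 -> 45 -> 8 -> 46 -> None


Step 1: curr=30, set curr.next=prev(None) | reversed so far: 30
Step 2: curr=11, set curr.next=prev(30) | reversed so far: 11 -> 30
Step 3: curr=19, set curr.next=prev(11) | reversed so far: 19 -> 11 -> 30
Step 4: curr=45, set curr.next=prev(19) | reversed so far: 45 -> 19 -> 11 -> 30
Step 5: curr=8, set curr.next=prev(45) | reversed so far: 8 -> 45 -> 19 -> 11 -> 30
Step 6: curr=46, set curr.next=prev(8) | reversed so far: 46 -> 8 -> 45 -> 19 -> 11 -> 30

46 -> 8 -> 45 -> 19 -> 11 -> 30 -> None


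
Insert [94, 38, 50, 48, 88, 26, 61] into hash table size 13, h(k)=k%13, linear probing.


Insert 94: h=3 -> slot 3
Insert 38: h=12 -> slot 12
Insert 50: h=11 -> slot 11
Insert 48: h=9 -> slot 9
Insert 88: h=10 -> slot 10
Insert 26: h=0 -> slot 0
Insert 61: h=9, 5 probes -> slot 1

Table: [26, 61, None, 94, None, None, None, None, None, 48, 88, 50, 38]


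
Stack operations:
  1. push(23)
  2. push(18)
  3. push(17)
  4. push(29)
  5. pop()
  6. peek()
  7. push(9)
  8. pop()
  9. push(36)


push(23) -> [23]
push(18) -> [23, 18]
push(17) -> [23, 18, 17]
push(29) -> [23, 18, 17, 29]
pop()->29, [23, 18, 17]
peek()->17
push(9) -> [23, 18, 17, 9]
pop()->9, [23, 18, 17]
push(36) -> [23, 18, 17, 36]

Final stack: [23, 18, 17, 36]


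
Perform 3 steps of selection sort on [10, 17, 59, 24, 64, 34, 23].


Initial: [10, 17, 59, 24, 64, 34, 23]
Step 1: min=10 at 0
  Swap: [10, 17, 59, 24, 64, 34, 23]
Step 2: min=17 at 1
  Swap: [10, 17, 59, 24, 64, 34, 23]
Step 3: min=23 at 6
  Swap: [10, 17, 23, 24, 64, 34, 59]

After 3 steps: [10, 17, 23, 24, 64, 34, 59]


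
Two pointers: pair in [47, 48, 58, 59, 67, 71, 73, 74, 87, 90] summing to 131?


lo=0(47)+hi=9(90)=137
lo=0(47)+hi=8(87)=134
lo=0(47)+hi=7(74)=121
lo=1(48)+hi=7(74)=122
lo=2(58)+hi=7(74)=132
lo=2(58)+hi=6(73)=131

Yes: 58+73=131


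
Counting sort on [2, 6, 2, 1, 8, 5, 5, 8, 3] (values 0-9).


Input: [2, 6, 2, 1, 8, 5, 5, 8, 3]
Counts: [0, 1, 2, 1, 0, 2, 1, 0, 2, 0]

Sorted: [1, 2, 2, 3, 5, 5, 6, 8, 8]


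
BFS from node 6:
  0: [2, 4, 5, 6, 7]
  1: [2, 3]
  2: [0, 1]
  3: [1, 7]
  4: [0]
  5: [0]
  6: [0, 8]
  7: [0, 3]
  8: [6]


Visit 6, enqueue [0, 8]
Visit 0, enqueue [2, 4, 5, 7]
Visit 8, enqueue []
Visit 2, enqueue [1]
Visit 4, enqueue []
Visit 5, enqueue []
Visit 7, enqueue [3]
Visit 1, enqueue []
Visit 3, enqueue []

BFS order: [6, 0, 8, 2, 4, 5, 7, 1, 3]


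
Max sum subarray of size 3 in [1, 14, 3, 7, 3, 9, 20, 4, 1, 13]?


[0:3]: 18
[1:4]: 24
[2:5]: 13
[3:6]: 19
[4:7]: 32
[5:8]: 33
[6:9]: 25
[7:10]: 18

Max: 33 at [5:8]


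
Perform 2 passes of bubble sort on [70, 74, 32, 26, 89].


Initial: [70, 74, 32, 26, 89]
Pass 1: [70, 32, 26, 74, 89] (2 swaps)
Pass 2: [32, 26, 70, 74, 89] (2 swaps)

After 2 passes: [32, 26, 70, 74, 89]


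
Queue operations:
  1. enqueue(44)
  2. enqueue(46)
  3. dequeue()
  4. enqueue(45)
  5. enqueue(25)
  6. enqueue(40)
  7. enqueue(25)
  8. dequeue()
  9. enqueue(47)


enqueue(44) -> [44]
enqueue(46) -> [44, 46]
dequeue()->44, [46]
enqueue(45) -> [46, 45]
enqueue(25) -> [46, 45, 25]
enqueue(40) -> [46, 45, 25, 40]
enqueue(25) -> [46, 45, 25, 40, 25]
dequeue()->46, [45, 25, 40, 25]
enqueue(47) -> [45, 25, 40, 25, 47]

Final queue: [45, 25, 40, 25, 47]


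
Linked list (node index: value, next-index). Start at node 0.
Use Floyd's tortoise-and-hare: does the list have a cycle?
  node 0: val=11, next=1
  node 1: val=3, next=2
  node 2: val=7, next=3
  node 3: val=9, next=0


Floyd's tortoise (slow, +1) and hare (fast, +2):
  init: slow=0, fast=0
  step 1: slow=1, fast=2
  step 2: slow=2, fast=0
  step 3: slow=3, fast=2
  step 4: slow=0, fast=0
  slow == fast at node 0: cycle detected

Cycle: yes


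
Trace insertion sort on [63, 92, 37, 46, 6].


Initial: [63, 92, 37, 46, 6]
Insert 92: [63, 92, 37, 46, 6]
Insert 37: [37, 63, 92, 46, 6]
Insert 46: [37, 46, 63, 92, 6]
Insert 6: [6, 37, 46, 63, 92]

Sorted: [6, 37, 46, 63, 92]


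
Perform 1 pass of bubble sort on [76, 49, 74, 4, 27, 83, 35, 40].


Initial: [76, 49, 74, 4, 27, 83, 35, 40]
Pass 1: [49, 74, 4, 27, 76, 35, 40, 83] (6 swaps)

After 1 pass: [49, 74, 4, 27, 76, 35, 40, 83]


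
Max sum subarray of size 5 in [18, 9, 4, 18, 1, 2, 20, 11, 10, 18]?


[0:5]: 50
[1:6]: 34
[2:7]: 45
[3:8]: 52
[4:9]: 44
[5:10]: 61

Max: 61 at [5:10]


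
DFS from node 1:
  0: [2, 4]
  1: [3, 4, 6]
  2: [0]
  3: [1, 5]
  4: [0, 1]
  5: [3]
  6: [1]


Visit 1, push [6, 4, 3]
Visit 3, push [5]
Visit 5, push []
Visit 4, push [0]
Visit 0, push [2]
Visit 2, push []
Visit 6, push []

DFS order: [1, 3, 5, 4, 0, 2, 6]


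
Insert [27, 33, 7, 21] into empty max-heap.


Insert 27: [27]
Insert 33: [33, 27]
Insert 7: [33, 27, 7]
Insert 21: [33, 27, 7, 21]

Final heap: [33, 27, 7, 21]


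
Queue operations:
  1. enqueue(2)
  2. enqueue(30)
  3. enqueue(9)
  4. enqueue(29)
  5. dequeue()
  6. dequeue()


enqueue(2) -> [2]
enqueue(30) -> [2, 30]
enqueue(9) -> [2, 30, 9]
enqueue(29) -> [2, 30, 9, 29]
dequeue()->2, [30, 9, 29]
dequeue()->30, [9, 29]

Final queue: [9, 29]


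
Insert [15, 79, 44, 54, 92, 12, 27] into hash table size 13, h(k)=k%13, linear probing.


Insert 15: h=2 -> slot 2
Insert 79: h=1 -> slot 1
Insert 44: h=5 -> slot 5
Insert 54: h=2, 1 probes -> slot 3
Insert 92: h=1, 3 probes -> slot 4
Insert 12: h=12 -> slot 12
Insert 27: h=1, 5 probes -> slot 6

Table: [None, 79, 15, 54, 92, 44, 27, None, None, None, None, None, 12]


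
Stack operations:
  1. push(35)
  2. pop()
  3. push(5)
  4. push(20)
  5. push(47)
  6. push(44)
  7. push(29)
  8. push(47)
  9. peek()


push(35) -> [35]
pop()->35, []
push(5) -> [5]
push(20) -> [5, 20]
push(47) -> [5, 20, 47]
push(44) -> [5, 20, 47, 44]
push(29) -> [5, 20, 47, 44, 29]
push(47) -> [5, 20, 47, 44, 29, 47]
peek()->47

Final stack: [5, 20, 47, 44, 29, 47]


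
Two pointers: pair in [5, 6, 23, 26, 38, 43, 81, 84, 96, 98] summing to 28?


lo=0(5)+hi=9(98)=103
lo=0(5)+hi=8(96)=101
lo=0(5)+hi=7(84)=89
lo=0(5)+hi=6(81)=86
lo=0(5)+hi=5(43)=48
lo=0(5)+hi=4(38)=43
lo=0(5)+hi=3(26)=31
lo=0(5)+hi=2(23)=28

Yes: 5+23=28


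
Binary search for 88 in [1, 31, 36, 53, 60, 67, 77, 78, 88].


Step 1: lo=0, hi=8, mid=4, val=60
Step 2: lo=5, hi=8, mid=6, val=77
Step 3: lo=7, hi=8, mid=7, val=78
Step 4: lo=8, hi=8, mid=8, val=88

Found at index 8


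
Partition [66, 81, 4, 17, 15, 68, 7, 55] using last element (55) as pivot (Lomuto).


Pivot: 55
  4 <= 55: swap -> [4, 81, 66, 17, 15, 68, 7, 55]
  17 <= 55: swap -> [4, 17, 66, 81, 15, 68, 7, 55]
  15 <= 55: swap -> [4, 17, 15, 81, 66, 68, 7, 55]
  7 <= 55: swap -> [4, 17, 15, 7, 66, 68, 81, 55]
Place pivot at 4: [4, 17, 15, 7, 55, 68, 81, 66]

Partitioned: [4, 17, 15, 7, 55, 68, 81, 66]


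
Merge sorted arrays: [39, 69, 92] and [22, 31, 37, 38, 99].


Take 22 from B
Take 31 from B
Take 37 from B
Take 38 from B
Take 39 from A
Take 69 from A
Take 92 from A

Merged: [22, 31, 37, 38, 39, 69, 92, 99]


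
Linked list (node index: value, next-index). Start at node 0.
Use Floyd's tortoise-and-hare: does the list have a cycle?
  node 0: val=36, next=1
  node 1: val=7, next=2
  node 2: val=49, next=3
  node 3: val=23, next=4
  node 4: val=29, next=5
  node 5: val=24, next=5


Floyd's tortoise (slow, +1) and hare (fast, +2):
  init: slow=0, fast=0
  step 1: slow=1, fast=2
  step 2: slow=2, fast=4
  step 3: slow=3, fast=5
  step 4: slow=4, fast=5
  step 5: slow=5, fast=5
  slow == fast at node 5: cycle detected

Cycle: yes


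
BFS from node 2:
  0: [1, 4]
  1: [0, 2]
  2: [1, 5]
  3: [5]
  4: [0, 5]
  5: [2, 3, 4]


Visit 2, enqueue [1, 5]
Visit 1, enqueue [0]
Visit 5, enqueue [3, 4]
Visit 0, enqueue []
Visit 3, enqueue []
Visit 4, enqueue []

BFS order: [2, 1, 5, 0, 3, 4]


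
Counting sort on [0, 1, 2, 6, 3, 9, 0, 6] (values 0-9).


Input: [0, 1, 2, 6, 3, 9, 0, 6]
Counts: [2, 1, 1, 1, 0, 0, 2, 0, 0, 1]

Sorted: [0, 0, 1, 2, 3, 6, 6, 9]


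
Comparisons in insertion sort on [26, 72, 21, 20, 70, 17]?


Algorithm: insertion sort
Input: [26, 72, 21, 20, 70, 17]
Sorted: [17, 20, 21, 26, 70, 72]

13


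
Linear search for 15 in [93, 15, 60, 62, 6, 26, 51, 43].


i=0: 93!=15
i=1: 15==15 found!

Found at 1, 2 comps


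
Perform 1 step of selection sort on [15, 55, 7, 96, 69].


Initial: [15, 55, 7, 96, 69]
Step 1: min=7 at 2
  Swap: [7, 55, 15, 96, 69]

After 1 step: [7, 55, 15, 96, 69]


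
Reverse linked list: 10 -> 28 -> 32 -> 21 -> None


Step 1: curr=10, set curr.next=prev(None) | reversed so far: 10
Step 2: curr=28, set curr.next=prev(10) | reversed so far: 28 -> 10
Step 3: curr=32, set curr.next=prev(28) | reversed so far: 32 -> 28 -> 10
Step 4: curr=21, set curr.next=prev(32) | reversed so far: 21 -> 32 -> 28 -> 10

21 -> 32 -> 28 -> 10 -> None


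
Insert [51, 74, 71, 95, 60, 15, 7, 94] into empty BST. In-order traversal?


Insert 51: root
Insert 74: R from 51
Insert 71: R from 51 -> L from 74
Insert 95: R from 51 -> R from 74
Insert 60: R from 51 -> L from 74 -> L from 71
Insert 15: L from 51
Insert 7: L from 51 -> L from 15
Insert 94: R from 51 -> R from 74 -> L from 95

In-order: [7, 15, 51, 60, 71, 74, 94, 95]


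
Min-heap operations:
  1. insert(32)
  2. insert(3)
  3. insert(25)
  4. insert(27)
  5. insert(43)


insert(32) -> [32]
insert(3) -> [3, 32]
insert(25) -> [3, 32, 25]
insert(27) -> [3, 27, 25, 32]
insert(43) -> [3, 27, 25, 32, 43]

Final heap: [3, 27, 25, 32, 43]


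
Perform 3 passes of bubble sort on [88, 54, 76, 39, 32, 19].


Initial: [88, 54, 76, 39, 32, 19]
Pass 1: [54, 76, 39, 32, 19, 88] (5 swaps)
Pass 2: [54, 39, 32, 19, 76, 88] (3 swaps)
Pass 3: [39, 32, 19, 54, 76, 88] (3 swaps)

After 3 passes: [39, 32, 19, 54, 76, 88]


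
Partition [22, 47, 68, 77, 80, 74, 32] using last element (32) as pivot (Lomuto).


Pivot: 32
  22 <= 32: advance i (no swap)
Place pivot at 1: [22, 32, 68, 77, 80, 74, 47]

Partitioned: [22, 32, 68, 77, 80, 74, 47]


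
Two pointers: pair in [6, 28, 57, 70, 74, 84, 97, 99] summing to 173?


lo=0(6)+hi=7(99)=105
lo=1(28)+hi=7(99)=127
lo=2(57)+hi=7(99)=156
lo=3(70)+hi=7(99)=169
lo=4(74)+hi=7(99)=173

Yes: 74+99=173


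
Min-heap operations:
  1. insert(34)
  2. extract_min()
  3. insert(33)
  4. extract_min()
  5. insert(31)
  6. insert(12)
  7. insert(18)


insert(34) -> [34]
extract_min()->34, []
insert(33) -> [33]
extract_min()->33, []
insert(31) -> [31]
insert(12) -> [12, 31]
insert(18) -> [12, 31, 18]

Final heap: [12, 31, 18]


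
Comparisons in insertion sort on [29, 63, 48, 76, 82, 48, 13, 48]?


Algorithm: insertion sort
Input: [29, 63, 48, 76, 82, 48, 13, 48]
Sorted: [13, 29, 48, 48, 48, 63, 76, 82]

19


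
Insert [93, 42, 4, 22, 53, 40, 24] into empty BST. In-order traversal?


Insert 93: root
Insert 42: L from 93
Insert 4: L from 93 -> L from 42
Insert 22: L from 93 -> L from 42 -> R from 4
Insert 53: L from 93 -> R from 42
Insert 40: L from 93 -> L from 42 -> R from 4 -> R from 22
Insert 24: L from 93 -> L from 42 -> R from 4 -> R from 22 -> L from 40

In-order: [4, 22, 24, 40, 42, 53, 93]


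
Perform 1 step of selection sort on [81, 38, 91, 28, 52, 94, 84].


Initial: [81, 38, 91, 28, 52, 94, 84]
Step 1: min=28 at 3
  Swap: [28, 38, 91, 81, 52, 94, 84]

After 1 step: [28, 38, 91, 81, 52, 94, 84]


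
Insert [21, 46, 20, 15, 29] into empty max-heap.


Insert 21: [21]
Insert 46: [46, 21]
Insert 20: [46, 21, 20]
Insert 15: [46, 21, 20, 15]
Insert 29: [46, 29, 20, 15, 21]

Final heap: [46, 29, 20, 15, 21]


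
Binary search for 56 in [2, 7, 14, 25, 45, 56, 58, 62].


Step 1: lo=0, hi=7, mid=3, val=25
Step 2: lo=4, hi=7, mid=5, val=56

Found at index 5


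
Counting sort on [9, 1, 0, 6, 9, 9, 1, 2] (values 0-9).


Input: [9, 1, 0, 6, 9, 9, 1, 2]
Counts: [1, 2, 1, 0, 0, 0, 1, 0, 0, 3]

Sorted: [0, 1, 1, 2, 6, 9, 9, 9]


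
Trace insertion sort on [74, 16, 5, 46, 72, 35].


Initial: [74, 16, 5, 46, 72, 35]
Insert 16: [16, 74, 5, 46, 72, 35]
Insert 5: [5, 16, 74, 46, 72, 35]
Insert 46: [5, 16, 46, 74, 72, 35]
Insert 72: [5, 16, 46, 72, 74, 35]
Insert 35: [5, 16, 35, 46, 72, 74]

Sorted: [5, 16, 35, 46, 72, 74]


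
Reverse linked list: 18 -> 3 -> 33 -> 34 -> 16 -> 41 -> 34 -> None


Step 1: curr=18, set curr.next=prev(None) | reversed so far: 18
Step 2: curr=3, set curr.next=prev(18) | reversed so far: 3 -> 18
Step 3: curr=33, set curr.next=prev(3) | reversed so far: 33 -> 3 -> 18
Step 4: curr=34, set curr.next=prev(33) | reversed so far: 34 -> 33 -> 3 -> 18
Step 5: curr=16, set curr.next=prev(34) | reversed so far: 16 -> 34 -> 33 -> 3 -> 18
Step 6: curr=41, set curr.next=prev(16) | reversed so far: 41 -> 16 -> 34 -> 33 -> 3 -> 18
Step 7: curr=34, set curr.next=prev(41) | reversed so far: 34 -> 41 -> 16 -> 34 -> 33 -> 3 -> 18

34 -> 41 -> 16 -> 34 -> 33 -> 3 -> 18 -> None


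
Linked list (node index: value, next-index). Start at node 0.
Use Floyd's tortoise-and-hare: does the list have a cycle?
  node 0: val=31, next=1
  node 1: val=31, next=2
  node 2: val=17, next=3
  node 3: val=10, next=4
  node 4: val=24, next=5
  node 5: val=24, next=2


Floyd's tortoise (slow, +1) and hare (fast, +2):
  init: slow=0, fast=0
  step 1: slow=1, fast=2
  step 2: slow=2, fast=4
  step 3: slow=3, fast=2
  step 4: slow=4, fast=4
  slow == fast at node 4: cycle detected

Cycle: yes


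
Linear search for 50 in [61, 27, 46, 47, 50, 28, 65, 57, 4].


i=0: 61!=50
i=1: 27!=50
i=2: 46!=50
i=3: 47!=50
i=4: 50==50 found!

Found at 4, 5 comps


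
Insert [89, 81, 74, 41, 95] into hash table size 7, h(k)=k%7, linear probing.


Insert 89: h=5 -> slot 5
Insert 81: h=4 -> slot 4
Insert 74: h=4, 2 probes -> slot 6
Insert 41: h=6, 1 probes -> slot 0
Insert 95: h=4, 4 probes -> slot 1

Table: [41, 95, None, None, 81, 89, 74]


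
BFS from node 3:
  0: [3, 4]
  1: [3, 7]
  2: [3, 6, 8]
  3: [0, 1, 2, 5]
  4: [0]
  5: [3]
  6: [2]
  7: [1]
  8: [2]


Visit 3, enqueue [0, 1, 2, 5]
Visit 0, enqueue [4]
Visit 1, enqueue [7]
Visit 2, enqueue [6, 8]
Visit 5, enqueue []
Visit 4, enqueue []
Visit 7, enqueue []
Visit 6, enqueue []
Visit 8, enqueue []

BFS order: [3, 0, 1, 2, 5, 4, 7, 6, 8]


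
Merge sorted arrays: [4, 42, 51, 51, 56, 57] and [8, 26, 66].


Take 4 from A
Take 8 from B
Take 26 from B
Take 42 from A
Take 51 from A
Take 51 from A
Take 56 from A
Take 57 from A

Merged: [4, 8, 26, 42, 51, 51, 56, 57, 66]


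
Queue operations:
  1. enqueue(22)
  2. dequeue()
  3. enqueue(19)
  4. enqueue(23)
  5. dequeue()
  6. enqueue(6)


enqueue(22) -> [22]
dequeue()->22, []
enqueue(19) -> [19]
enqueue(23) -> [19, 23]
dequeue()->19, [23]
enqueue(6) -> [23, 6]

Final queue: [23, 6]


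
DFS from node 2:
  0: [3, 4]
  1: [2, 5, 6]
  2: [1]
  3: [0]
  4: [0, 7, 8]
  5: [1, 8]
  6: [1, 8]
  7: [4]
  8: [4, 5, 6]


Visit 2, push [1]
Visit 1, push [6, 5]
Visit 5, push [8]
Visit 8, push [6, 4]
Visit 4, push [7, 0]
Visit 0, push [3]
Visit 3, push []
Visit 7, push []
Visit 6, push []

DFS order: [2, 1, 5, 8, 4, 0, 3, 7, 6]


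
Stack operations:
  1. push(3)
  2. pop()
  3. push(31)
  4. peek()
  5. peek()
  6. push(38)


push(3) -> [3]
pop()->3, []
push(31) -> [31]
peek()->31
peek()->31
push(38) -> [31, 38]

Final stack: [31, 38]


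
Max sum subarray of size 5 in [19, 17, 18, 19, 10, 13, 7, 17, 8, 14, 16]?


[0:5]: 83
[1:6]: 77
[2:7]: 67
[3:8]: 66
[4:9]: 55
[5:10]: 59
[6:11]: 62

Max: 83 at [0:5]


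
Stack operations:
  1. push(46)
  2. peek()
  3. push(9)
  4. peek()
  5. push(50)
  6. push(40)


push(46) -> [46]
peek()->46
push(9) -> [46, 9]
peek()->9
push(50) -> [46, 9, 50]
push(40) -> [46, 9, 50, 40]

Final stack: [46, 9, 50, 40]


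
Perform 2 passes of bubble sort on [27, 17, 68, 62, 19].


Initial: [27, 17, 68, 62, 19]
Pass 1: [17, 27, 62, 19, 68] (3 swaps)
Pass 2: [17, 27, 19, 62, 68] (1 swaps)

After 2 passes: [17, 27, 19, 62, 68]


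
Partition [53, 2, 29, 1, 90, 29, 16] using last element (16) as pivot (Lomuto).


Pivot: 16
  2 <= 16: swap -> [2, 53, 29, 1, 90, 29, 16]
  1 <= 16: swap -> [2, 1, 29, 53, 90, 29, 16]
Place pivot at 2: [2, 1, 16, 53, 90, 29, 29]

Partitioned: [2, 1, 16, 53, 90, 29, 29]


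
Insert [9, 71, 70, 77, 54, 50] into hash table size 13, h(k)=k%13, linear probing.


Insert 9: h=9 -> slot 9
Insert 71: h=6 -> slot 6
Insert 70: h=5 -> slot 5
Insert 77: h=12 -> slot 12
Insert 54: h=2 -> slot 2
Insert 50: h=11 -> slot 11

Table: [None, None, 54, None, None, 70, 71, None, None, 9, None, 50, 77]


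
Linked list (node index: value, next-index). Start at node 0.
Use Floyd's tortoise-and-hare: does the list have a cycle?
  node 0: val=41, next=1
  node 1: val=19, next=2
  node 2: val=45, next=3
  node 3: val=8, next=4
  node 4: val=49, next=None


Floyd's tortoise (slow, +1) and hare (fast, +2):
  init: slow=0, fast=0
  step 1: slow=1, fast=2
  step 2: slow=2, fast=4
  step 3: fast -> None, no cycle

Cycle: no


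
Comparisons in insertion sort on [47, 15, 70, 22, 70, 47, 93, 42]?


Algorithm: insertion sort
Input: [47, 15, 70, 22, 70, 47, 93, 42]
Sorted: [15, 22, 42, 47, 47, 70, 70, 93]

16


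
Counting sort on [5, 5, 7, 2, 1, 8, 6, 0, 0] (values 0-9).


Input: [5, 5, 7, 2, 1, 8, 6, 0, 0]
Counts: [2, 1, 1, 0, 0, 2, 1, 1, 1, 0]

Sorted: [0, 0, 1, 2, 5, 5, 6, 7, 8]


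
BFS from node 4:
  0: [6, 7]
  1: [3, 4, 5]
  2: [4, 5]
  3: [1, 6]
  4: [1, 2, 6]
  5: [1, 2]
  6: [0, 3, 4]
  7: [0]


Visit 4, enqueue [1, 2, 6]
Visit 1, enqueue [3, 5]
Visit 2, enqueue []
Visit 6, enqueue [0]
Visit 3, enqueue []
Visit 5, enqueue []
Visit 0, enqueue [7]
Visit 7, enqueue []

BFS order: [4, 1, 2, 6, 3, 5, 0, 7]


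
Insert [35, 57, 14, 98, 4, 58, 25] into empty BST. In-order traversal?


Insert 35: root
Insert 57: R from 35
Insert 14: L from 35
Insert 98: R from 35 -> R from 57
Insert 4: L from 35 -> L from 14
Insert 58: R from 35 -> R from 57 -> L from 98
Insert 25: L from 35 -> R from 14

In-order: [4, 14, 25, 35, 57, 58, 98]


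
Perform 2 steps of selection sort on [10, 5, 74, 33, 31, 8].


Initial: [10, 5, 74, 33, 31, 8]
Step 1: min=5 at 1
  Swap: [5, 10, 74, 33, 31, 8]
Step 2: min=8 at 5
  Swap: [5, 8, 74, 33, 31, 10]

After 2 steps: [5, 8, 74, 33, 31, 10]


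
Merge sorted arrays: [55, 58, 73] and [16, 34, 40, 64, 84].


Take 16 from B
Take 34 from B
Take 40 from B
Take 55 from A
Take 58 from A
Take 64 from B
Take 73 from A

Merged: [16, 34, 40, 55, 58, 64, 73, 84]


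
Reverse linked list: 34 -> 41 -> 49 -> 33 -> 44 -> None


Step 1: curr=34, set curr.next=prev(None) | reversed so far: 34
Step 2: curr=41, set curr.next=prev(34) | reversed so far: 41 -> 34
Step 3: curr=49, set curr.next=prev(41) | reversed so far: 49 -> 41 -> 34
Step 4: curr=33, set curr.next=prev(49) | reversed so far: 33 -> 49 -> 41 -> 34
Step 5: curr=44, set curr.next=prev(33) | reversed so far: 44 -> 33 -> 49 -> 41 -> 34

44 -> 33 -> 49 -> 41 -> 34 -> None


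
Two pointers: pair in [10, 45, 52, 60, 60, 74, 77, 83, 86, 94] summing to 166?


lo=0(10)+hi=9(94)=104
lo=1(45)+hi=9(94)=139
lo=2(52)+hi=9(94)=146
lo=3(60)+hi=9(94)=154
lo=4(60)+hi=9(94)=154
lo=5(74)+hi=9(94)=168
lo=5(74)+hi=8(86)=160
lo=6(77)+hi=8(86)=163
lo=7(83)+hi=8(86)=169

No pair found


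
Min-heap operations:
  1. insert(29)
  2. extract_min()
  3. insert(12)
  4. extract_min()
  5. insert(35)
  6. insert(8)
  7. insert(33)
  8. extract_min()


insert(29) -> [29]
extract_min()->29, []
insert(12) -> [12]
extract_min()->12, []
insert(35) -> [35]
insert(8) -> [8, 35]
insert(33) -> [8, 35, 33]
extract_min()->8, [33, 35]

Final heap: [33, 35]
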